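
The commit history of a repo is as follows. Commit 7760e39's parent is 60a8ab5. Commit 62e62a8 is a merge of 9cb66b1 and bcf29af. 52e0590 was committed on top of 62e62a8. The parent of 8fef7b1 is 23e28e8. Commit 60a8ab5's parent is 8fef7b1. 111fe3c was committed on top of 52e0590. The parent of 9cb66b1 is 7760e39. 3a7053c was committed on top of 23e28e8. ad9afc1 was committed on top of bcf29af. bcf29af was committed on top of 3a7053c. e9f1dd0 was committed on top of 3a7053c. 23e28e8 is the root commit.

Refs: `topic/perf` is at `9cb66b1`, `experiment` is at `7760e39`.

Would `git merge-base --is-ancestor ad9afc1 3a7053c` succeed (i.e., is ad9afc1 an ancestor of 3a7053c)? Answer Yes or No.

Ancestors of 3a7053c: {23e28e8, 3a7053c}.
ad9afc1 is not in that set, so it is not an ancestor of 3a7053c.

No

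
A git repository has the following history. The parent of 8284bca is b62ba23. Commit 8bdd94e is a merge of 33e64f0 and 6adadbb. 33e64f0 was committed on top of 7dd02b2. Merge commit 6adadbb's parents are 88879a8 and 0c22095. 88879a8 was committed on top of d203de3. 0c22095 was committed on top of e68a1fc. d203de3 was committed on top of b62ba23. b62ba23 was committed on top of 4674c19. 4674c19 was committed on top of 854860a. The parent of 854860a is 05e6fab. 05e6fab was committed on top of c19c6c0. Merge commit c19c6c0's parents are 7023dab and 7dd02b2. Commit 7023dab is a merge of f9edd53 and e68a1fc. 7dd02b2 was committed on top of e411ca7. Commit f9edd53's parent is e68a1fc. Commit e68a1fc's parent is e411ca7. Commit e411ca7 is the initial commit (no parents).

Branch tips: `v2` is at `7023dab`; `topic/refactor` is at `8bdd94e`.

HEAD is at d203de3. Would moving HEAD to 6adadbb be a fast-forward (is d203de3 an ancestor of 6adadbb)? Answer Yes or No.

Yes

A fast-forward from d203de3 to 6adadbb is possible iff d203de3 is an ancestor of 6adadbb.
Ancestors of 6adadbb: {05e6fab, 0c22095, 4674c19, 6adadbb, 7023dab, 7dd02b2, 854860a, 88879a8, b62ba23, c19c6c0, d203de3, e411ca7, e68a1fc, f9edd53}.
d203de3 is among them, so fast-forward is possible.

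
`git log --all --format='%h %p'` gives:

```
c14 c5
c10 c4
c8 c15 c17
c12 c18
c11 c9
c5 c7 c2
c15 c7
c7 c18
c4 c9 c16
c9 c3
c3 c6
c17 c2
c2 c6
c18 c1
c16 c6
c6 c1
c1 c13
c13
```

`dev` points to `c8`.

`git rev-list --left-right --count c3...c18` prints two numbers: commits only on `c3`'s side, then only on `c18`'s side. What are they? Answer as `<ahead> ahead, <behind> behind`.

2 ahead, 1 behind

Reachable from c3: {c1, c13, c3, c6}.
Reachable from c18: {c1, c13, c18}.
Only in c3's history (ahead): {c3, c6} — 2.
Only in c18's history (behind): {c18} — 1.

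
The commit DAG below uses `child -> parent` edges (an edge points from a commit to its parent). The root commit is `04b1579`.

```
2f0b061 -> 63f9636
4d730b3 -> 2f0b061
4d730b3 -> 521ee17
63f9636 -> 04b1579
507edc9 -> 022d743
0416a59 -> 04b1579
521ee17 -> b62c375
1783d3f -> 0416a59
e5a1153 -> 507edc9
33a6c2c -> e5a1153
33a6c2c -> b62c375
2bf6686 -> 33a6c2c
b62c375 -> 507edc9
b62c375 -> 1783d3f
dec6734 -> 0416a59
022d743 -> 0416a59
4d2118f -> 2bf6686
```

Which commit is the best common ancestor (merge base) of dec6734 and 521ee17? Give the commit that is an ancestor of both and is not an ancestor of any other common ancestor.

Ancestors of dec6734: {0416a59, 04b1579, dec6734}.
Ancestors of 521ee17: {022d743, 0416a59, 04b1579, 1783d3f, 507edc9, 521ee17, b62c375}.
Common ancestors: {0416a59, 04b1579}.
Among these, 0416a59 is not an ancestor of any other common ancestor — it is the merge base.

0416a59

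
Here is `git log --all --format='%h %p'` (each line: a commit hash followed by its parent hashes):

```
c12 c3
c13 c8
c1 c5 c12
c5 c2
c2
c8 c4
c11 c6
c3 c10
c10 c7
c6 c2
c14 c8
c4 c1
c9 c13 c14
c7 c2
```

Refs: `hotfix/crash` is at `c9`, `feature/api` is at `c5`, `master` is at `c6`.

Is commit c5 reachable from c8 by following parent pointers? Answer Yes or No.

Ancestors of c8 (commits reachable by following parents): {c1, c10, c12, c2, c3, c4, c5, c7, c8}.
c5 is in that set, so it is an ancestor of c8.

Yes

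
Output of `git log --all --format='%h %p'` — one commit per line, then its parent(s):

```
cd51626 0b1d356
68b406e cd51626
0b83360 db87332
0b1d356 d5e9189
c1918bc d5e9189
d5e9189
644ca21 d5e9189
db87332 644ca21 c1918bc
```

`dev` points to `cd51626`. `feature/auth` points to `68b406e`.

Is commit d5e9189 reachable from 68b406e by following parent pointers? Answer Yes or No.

Ancestors of 68b406e (commits reachable by following parents): {0b1d356, 68b406e, cd51626, d5e9189}.
d5e9189 is in that set, so it is an ancestor of 68b406e.

Yes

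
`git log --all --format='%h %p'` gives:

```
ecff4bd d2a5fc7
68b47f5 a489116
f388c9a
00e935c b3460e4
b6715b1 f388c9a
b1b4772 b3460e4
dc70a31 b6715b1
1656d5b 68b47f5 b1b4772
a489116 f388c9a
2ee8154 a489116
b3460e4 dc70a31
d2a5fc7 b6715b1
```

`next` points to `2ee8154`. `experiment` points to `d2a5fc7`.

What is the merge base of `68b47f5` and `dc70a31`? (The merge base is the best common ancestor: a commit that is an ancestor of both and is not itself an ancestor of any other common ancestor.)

f388c9a

Ancestors of 68b47f5: {68b47f5, a489116, f388c9a}.
Ancestors of dc70a31: {b6715b1, dc70a31, f388c9a}.
Common ancestors: {f388c9a}.
The only common ancestor is f388c9a, so it is the merge base.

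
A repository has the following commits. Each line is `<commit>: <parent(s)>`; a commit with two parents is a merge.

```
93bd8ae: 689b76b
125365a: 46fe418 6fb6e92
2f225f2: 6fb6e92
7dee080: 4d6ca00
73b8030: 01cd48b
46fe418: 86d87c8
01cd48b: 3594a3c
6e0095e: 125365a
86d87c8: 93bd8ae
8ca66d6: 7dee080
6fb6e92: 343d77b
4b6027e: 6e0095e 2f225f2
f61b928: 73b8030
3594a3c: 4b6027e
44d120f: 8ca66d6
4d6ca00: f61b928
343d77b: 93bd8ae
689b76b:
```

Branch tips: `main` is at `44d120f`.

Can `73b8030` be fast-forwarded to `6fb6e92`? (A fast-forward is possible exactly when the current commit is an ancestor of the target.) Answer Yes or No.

A fast-forward from 73b8030 to 6fb6e92 is possible iff 73b8030 is an ancestor of 6fb6e92.
Ancestors of 6fb6e92: {343d77b, 689b76b, 6fb6e92, 93bd8ae}.
73b8030 is not among them, so fast-forward is not possible.

No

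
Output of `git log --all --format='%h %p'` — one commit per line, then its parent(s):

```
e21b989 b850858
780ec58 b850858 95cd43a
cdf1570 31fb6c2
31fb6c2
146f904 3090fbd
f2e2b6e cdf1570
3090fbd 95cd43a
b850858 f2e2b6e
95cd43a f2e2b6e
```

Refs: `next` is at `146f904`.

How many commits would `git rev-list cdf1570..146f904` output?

Reachable from 146f904: {146f904, 3090fbd, 31fb6c2, 95cd43a, cdf1570, f2e2b6e}.
Reachable from cdf1570: {31fb6c2, cdf1570}.
In 146f904's history but not cdf1570's: {146f904, 3090fbd, 95cd43a, f2e2b6e} — 4 commits.

4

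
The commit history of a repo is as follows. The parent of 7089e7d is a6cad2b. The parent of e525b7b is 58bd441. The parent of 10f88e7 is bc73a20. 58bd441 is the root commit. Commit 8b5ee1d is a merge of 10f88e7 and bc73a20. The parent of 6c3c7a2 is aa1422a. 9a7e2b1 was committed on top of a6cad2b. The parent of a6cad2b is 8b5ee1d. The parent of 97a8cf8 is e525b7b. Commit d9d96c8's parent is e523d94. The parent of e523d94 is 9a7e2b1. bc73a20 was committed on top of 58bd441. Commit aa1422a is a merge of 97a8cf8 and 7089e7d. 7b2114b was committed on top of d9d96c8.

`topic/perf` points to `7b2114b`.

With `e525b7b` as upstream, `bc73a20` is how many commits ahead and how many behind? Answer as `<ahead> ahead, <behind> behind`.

1 ahead, 1 behind

Reachable from bc73a20: {58bd441, bc73a20}.
Reachable from e525b7b: {58bd441, e525b7b}.
Only in bc73a20's history (ahead): {bc73a20} — 1.
Only in e525b7b's history (behind): {e525b7b} — 1.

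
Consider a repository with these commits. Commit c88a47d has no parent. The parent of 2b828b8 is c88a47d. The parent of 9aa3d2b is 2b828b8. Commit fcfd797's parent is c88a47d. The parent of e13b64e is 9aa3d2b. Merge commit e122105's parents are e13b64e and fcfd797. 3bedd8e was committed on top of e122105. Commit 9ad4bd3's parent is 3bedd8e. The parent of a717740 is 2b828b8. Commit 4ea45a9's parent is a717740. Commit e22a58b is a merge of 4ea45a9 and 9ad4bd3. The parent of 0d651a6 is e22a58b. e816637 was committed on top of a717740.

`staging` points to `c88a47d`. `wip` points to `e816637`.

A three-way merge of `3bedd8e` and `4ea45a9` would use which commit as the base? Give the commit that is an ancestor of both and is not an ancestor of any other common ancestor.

2b828b8

Ancestors of 3bedd8e: {2b828b8, 3bedd8e, 9aa3d2b, c88a47d, e122105, e13b64e, fcfd797}.
Ancestors of 4ea45a9: {2b828b8, 4ea45a9, a717740, c88a47d}.
Common ancestors: {2b828b8, c88a47d}.
Among these, 2b828b8 is not an ancestor of any other common ancestor — it is the merge base.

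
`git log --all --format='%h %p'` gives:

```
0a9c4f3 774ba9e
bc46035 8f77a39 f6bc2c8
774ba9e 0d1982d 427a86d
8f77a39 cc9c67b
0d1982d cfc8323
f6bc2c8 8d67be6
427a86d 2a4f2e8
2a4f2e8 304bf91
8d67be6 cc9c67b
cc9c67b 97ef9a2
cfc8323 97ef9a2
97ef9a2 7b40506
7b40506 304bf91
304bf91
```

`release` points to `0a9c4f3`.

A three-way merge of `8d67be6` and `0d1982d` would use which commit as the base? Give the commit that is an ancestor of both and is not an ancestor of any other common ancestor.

97ef9a2

Ancestors of 8d67be6: {304bf91, 7b40506, 8d67be6, 97ef9a2, cc9c67b}.
Ancestors of 0d1982d: {0d1982d, 304bf91, 7b40506, 97ef9a2, cfc8323}.
Common ancestors: {304bf91, 7b40506, 97ef9a2}.
Among these, 97ef9a2 is not an ancestor of any other common ancestor — it is the merge base.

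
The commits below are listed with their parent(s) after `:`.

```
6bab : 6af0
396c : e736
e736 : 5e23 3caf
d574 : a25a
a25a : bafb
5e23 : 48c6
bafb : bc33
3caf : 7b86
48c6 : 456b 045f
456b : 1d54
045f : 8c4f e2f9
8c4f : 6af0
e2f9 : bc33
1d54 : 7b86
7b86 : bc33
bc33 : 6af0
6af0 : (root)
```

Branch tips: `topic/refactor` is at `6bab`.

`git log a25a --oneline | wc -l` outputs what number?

Walking parent pointers from a25a: reachable set = {6af0, a25a, bafb, bc33}.
That is 4 commits.

4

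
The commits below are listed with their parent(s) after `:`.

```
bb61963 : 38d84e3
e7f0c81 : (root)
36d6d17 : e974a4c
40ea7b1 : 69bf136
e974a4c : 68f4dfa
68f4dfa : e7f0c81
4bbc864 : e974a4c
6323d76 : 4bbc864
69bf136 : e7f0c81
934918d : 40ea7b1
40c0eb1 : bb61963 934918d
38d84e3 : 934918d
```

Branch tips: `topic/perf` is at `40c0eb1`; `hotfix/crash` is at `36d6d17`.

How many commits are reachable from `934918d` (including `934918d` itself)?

Walking parent pointers from 934918d: reachable set = {40ea7b1, 69bf136, 934918d, e7f0c81}.
That is 4 commits.

4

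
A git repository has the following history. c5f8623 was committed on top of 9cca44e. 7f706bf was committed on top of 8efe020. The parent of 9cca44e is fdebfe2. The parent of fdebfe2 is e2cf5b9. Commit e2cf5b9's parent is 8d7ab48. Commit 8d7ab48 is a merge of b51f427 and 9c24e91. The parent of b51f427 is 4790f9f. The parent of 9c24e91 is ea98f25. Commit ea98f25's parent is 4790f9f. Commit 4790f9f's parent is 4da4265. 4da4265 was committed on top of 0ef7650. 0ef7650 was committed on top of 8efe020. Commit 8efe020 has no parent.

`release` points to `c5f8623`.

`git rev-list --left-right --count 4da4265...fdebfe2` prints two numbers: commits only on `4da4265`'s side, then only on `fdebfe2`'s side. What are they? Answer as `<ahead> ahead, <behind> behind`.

Reachable from 4da4265: {0ef7650, 4da4265, 8efe020}.
Reachable from fdebfe2: {0ef7650, 4790f9f, 4da4265, 8d7ab48, 8efe020, 9c24e91, b51f427, e2cf5b9, ea98f25, fdebfe2}.
Only in 4da4265's history (ahead): {} — 0.
Only in fdebfe2's history (behind): {4790f9f, 8d7ab48, 9c24e91, b51f427, e2cf5b9, ea98f25, fdebfe2} — 7.

0 ahead, 7 behind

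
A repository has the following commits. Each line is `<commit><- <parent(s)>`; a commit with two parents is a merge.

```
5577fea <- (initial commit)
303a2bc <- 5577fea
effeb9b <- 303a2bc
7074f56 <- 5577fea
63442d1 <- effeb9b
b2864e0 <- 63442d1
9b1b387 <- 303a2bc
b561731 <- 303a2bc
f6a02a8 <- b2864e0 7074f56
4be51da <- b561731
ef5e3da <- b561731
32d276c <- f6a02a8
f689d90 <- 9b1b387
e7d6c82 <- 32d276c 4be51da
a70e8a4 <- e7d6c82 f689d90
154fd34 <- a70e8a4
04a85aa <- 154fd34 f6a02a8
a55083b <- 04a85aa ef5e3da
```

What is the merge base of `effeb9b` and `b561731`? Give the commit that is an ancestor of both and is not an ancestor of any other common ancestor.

303a2bc

Ancestors of effeb9b: {303a2bc, 5577fea, effeb9b}.
Ancestors of b561731: {303a2bc, 5577fea, b561731}.
Common ancestors: {303a2bc, 5577fea}.
Among these, 303a2bc is not an ancestor of any other common ancestor — it is the merge base.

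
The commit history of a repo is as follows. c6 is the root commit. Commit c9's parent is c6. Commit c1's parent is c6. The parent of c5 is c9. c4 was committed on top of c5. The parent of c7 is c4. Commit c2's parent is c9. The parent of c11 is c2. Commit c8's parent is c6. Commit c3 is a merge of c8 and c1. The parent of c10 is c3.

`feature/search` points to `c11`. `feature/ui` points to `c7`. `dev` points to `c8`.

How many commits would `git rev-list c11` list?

Walking parent pointers from c11: reachable set = {c11, c2, c6, c9}.
That is 4 commits.

4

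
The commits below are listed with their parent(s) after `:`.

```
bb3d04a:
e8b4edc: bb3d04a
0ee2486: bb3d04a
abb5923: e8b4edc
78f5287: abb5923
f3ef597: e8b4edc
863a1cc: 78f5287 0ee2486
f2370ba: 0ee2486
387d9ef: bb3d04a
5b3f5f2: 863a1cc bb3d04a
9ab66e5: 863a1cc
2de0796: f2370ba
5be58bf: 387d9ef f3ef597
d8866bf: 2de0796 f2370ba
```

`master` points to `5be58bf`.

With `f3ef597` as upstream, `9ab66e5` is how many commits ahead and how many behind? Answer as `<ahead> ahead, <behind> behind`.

Reachable from 9ab66e5: {0ee2486, 78f5287, 863a1cc, 9ab66e5, abb5923, bb3d04a, e8b4edc}.
Reachable from f3ef597: {bb3d04a, e8b4edc, f3ef597}.
Only in 9ab66e5's history (ahead): {0ee2486, 78f5287, 863a1cc, 9ab66e5, abb5923} — 5.
Only in f3ef597's history (behind): {f3ef597} — 1.

5 ahead, 1 behind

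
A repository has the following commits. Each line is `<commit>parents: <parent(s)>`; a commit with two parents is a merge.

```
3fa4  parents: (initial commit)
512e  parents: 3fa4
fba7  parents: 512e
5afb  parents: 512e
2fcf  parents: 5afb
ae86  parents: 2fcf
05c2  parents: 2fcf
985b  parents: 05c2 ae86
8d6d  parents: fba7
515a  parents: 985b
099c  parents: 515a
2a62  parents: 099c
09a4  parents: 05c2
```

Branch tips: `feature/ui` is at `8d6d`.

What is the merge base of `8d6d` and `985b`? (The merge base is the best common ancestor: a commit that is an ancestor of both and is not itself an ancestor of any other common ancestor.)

Ancestors of 8d6d: {3fa4, 512e, 8d6d, fba7}.
Ancestors of 985b: {05c2, 2fcf, 3fa4, 512e, 5afb, 985b, ae86}.
Common ancestors: {3fa4, 512e}.
Among these, 512e is not an ancestor of any other common ancestor — it is the merge base.

512e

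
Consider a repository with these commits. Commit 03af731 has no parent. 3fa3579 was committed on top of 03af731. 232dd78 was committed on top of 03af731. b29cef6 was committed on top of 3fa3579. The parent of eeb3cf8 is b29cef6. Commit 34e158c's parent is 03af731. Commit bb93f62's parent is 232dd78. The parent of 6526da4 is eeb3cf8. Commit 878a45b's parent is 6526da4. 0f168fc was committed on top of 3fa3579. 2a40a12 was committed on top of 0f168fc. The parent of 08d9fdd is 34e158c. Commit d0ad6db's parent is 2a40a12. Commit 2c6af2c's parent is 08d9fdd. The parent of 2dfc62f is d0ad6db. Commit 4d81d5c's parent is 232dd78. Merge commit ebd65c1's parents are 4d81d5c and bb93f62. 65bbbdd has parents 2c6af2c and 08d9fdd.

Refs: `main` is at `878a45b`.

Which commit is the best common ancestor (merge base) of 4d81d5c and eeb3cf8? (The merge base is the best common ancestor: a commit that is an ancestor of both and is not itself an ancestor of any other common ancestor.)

03af731

Ancestors of 4d81d5c: {03af731, 232dd78, 4d81d5c}.
Ancestors of eeb3cf8: {03af731, 3fa3579, b29cef6, eeb3cf8}.
Common ancestors: {03af731}.
The only common ancestor is 03af731, so it is the merge base.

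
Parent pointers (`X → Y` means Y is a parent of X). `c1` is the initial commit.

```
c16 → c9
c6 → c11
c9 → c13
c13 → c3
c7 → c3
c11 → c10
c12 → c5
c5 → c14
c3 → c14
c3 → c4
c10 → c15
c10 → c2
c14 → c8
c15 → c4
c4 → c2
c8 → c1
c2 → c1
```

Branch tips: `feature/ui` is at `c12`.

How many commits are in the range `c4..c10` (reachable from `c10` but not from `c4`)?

Reachable from c10: {c1, c10, c15, c2, c4}.
Reachable from c4: {c1, c2, c4}.
In c10's history but not c4's: {c10, c15} — 2 commits.

2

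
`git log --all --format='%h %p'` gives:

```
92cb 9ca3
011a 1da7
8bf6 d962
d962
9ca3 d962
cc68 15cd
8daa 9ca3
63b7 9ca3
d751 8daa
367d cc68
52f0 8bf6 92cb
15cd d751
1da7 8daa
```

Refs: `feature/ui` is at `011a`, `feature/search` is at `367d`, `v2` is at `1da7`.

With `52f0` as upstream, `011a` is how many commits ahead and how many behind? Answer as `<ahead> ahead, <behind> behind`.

Reachable from 011a: {011a, 1da7, 8daa, 9ca3, d962}.
Reachable from 52f0: {52f0, 8bf6, 92cb, 9ca3, d962}.
Only in 011a's history (ahead): {011a, 1da7, 8daa} — 3.
Only in 52f0's history (behind): {52f0, 8bf6, 92cb} — 3.

3 ahead, 3 behind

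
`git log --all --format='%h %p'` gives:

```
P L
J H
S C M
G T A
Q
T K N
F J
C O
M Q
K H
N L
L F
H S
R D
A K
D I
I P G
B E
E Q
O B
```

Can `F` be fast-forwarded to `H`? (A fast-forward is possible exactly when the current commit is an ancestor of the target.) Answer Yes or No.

No

A fast-forward from F to H is possible iff F is an ancestor of H.
Ancestors of H: {B, C, E, H, M, O, Q, S}.
F is not among them, so fast-forward is not possible.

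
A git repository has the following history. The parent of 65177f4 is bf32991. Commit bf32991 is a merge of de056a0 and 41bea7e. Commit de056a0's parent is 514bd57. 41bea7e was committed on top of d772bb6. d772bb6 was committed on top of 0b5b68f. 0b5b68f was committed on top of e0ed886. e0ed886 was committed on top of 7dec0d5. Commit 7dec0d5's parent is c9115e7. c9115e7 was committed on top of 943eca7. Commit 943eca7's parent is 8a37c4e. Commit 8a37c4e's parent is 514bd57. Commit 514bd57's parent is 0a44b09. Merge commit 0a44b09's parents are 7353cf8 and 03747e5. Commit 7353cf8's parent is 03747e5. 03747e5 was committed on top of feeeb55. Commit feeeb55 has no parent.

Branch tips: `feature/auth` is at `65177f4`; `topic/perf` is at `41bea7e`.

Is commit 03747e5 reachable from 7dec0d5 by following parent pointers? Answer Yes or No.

Yes

Ancestors of 7dec0d5 (commits reachable by following parents): {03747e5, 0a44b09, 514bd57, 7353cf8, 7dec0d5, 8a37c4e, 943eca7, c9115e7, feeeb55}.
03747e5 is in that set, so it is an ancestor of 7dec0d5.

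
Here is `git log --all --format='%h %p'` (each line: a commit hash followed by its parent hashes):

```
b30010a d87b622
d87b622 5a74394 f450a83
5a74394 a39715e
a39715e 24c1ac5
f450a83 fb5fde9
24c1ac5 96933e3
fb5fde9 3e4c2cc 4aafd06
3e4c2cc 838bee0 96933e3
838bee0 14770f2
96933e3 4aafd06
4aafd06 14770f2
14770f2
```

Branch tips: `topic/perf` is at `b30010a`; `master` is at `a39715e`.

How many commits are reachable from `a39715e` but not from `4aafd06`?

Reachable from a39715e: {14770f2, 24c1ac5, 4aafd06, 96933e3, a39715e}.
Reachable from 4aafd06: {14770f2, 4aafd06}.
In a39715e's history but not 4aafd06's: {24c1ac5, 96933e3, a39715e} — 3 commits.

3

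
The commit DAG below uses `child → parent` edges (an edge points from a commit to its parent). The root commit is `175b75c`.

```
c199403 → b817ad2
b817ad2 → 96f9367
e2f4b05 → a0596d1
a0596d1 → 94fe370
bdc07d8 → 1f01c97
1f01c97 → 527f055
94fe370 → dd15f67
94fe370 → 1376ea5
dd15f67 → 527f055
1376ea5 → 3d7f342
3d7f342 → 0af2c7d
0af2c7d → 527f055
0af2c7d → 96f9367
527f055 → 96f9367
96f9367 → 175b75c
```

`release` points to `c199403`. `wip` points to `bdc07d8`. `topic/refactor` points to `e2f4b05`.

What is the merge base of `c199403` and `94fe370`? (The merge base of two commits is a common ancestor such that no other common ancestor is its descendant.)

96f9367

Ancestors of c199403: {175b75c, 96f9367, b817ad2, c199403}.
Ancestors of 94fe370: {0af2c7d, 1376ea5, 175b75c, 3d7f342, 527f055, 94fe370, 96f9367, dd15f67}.
Common ancestors: {175b75c, 96f9367}.
Among these, 96f9367 is not an ancestor of any other common ancestor — it is the merge base.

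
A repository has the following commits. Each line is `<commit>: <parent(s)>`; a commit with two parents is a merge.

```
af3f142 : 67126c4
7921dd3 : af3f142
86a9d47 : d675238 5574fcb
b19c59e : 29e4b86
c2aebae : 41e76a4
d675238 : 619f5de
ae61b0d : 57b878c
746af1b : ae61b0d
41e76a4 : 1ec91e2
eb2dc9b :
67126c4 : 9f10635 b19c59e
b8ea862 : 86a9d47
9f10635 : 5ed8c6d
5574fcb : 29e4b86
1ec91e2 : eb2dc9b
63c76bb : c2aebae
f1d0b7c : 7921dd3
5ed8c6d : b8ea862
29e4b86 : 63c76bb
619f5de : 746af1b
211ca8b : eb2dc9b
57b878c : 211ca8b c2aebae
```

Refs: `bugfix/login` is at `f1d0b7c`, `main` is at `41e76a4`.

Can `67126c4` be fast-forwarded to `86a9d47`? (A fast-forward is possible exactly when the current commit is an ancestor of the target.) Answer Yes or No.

A fast-forward from 67126c4 to 86a9d47 is possible iff 67126c4 is an ancestor of 86a9d47.
Ancestors of 86a9d47: {1ec91e2, 211ca8b, 29e4b86, 41e76a4, 5574fcb, 57b878c, 619f5de, 63c76bb, 746af1b, 86a9d47, ae61b0d, c2aebae, d675238, eb2dc9b}.
67126c4 is not among them, so fast-forward is not possible.

No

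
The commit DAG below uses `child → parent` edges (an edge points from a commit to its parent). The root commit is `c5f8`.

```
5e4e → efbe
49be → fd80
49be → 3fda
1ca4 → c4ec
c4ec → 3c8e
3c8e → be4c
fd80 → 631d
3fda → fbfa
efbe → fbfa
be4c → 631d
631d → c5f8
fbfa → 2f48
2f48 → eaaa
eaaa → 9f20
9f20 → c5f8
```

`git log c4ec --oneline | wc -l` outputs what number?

5

Walking parent pointers from c4ec: reachable set = {3c8e, 631d, be4c, c4ec, c5f8}.
That is 5 commits.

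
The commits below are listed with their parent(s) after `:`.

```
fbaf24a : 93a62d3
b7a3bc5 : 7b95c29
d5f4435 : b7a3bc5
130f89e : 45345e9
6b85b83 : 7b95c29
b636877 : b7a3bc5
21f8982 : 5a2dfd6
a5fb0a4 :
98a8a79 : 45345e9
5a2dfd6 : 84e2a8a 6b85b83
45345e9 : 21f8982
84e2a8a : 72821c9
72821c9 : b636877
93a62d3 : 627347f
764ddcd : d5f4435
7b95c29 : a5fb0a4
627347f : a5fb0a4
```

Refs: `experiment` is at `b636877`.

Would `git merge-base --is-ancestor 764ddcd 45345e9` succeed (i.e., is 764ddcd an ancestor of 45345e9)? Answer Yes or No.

No

Ancestors of 45345e9: {21f8982, 45345e9, 5a2dfd6, 6b85b83, 72821c9, 7b95c29, 84e2a8a, a5fb0a4, b636877, b7a3bc5}.
764ddcd is not in that set, so it is not an ancestor of 45345e9.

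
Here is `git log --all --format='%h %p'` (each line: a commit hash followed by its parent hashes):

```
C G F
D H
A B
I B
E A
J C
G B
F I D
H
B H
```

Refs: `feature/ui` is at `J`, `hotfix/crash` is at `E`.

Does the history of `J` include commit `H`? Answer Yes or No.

Yes

Ancestors of J (commits reachable by following parents): {B, C, D, F, G, H, I, J}.
H is in that set, so it is an ancestor of J.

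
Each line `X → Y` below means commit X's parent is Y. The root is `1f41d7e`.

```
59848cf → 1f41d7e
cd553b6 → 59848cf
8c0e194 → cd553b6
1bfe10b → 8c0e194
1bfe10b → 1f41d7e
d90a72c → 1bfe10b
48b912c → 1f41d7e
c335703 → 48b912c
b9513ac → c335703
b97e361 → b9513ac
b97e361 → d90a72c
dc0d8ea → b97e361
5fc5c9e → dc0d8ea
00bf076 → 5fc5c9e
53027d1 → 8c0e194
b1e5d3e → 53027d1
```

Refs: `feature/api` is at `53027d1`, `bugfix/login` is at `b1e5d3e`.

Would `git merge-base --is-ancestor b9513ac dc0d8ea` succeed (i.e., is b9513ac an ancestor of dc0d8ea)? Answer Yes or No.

Ancestors of dc0d8ea (commits reachable by following parents): {1bfe10b, 1f41d7e, 48b912c, 59848cf, 8c0e194, b9513ac, b97e361, c335703, cd553b6, d90a72c, dc0d8ea}.
b9513ac is in that set, so it is an ancestor of dc0d8ea.

Yes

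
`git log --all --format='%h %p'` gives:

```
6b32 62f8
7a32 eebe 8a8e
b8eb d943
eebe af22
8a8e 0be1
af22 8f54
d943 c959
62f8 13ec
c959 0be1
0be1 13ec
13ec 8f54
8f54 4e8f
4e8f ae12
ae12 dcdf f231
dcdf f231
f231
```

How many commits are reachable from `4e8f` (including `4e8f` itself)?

4

Walking parent pointers from 4e8f: reachable set = {4e8f, ae12, dcdf, f231}.
That is 4 commits.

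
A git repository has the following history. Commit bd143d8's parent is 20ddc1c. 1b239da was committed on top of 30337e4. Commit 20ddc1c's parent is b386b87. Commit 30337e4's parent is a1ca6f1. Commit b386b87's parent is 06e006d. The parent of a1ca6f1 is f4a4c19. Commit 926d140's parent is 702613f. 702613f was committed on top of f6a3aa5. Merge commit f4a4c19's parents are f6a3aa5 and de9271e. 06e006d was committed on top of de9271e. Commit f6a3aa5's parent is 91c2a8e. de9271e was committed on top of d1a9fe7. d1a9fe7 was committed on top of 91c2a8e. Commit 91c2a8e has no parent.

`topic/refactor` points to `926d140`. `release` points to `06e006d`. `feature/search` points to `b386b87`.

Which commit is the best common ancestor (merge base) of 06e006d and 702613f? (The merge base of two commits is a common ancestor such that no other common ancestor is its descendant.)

Ancestors of 06e006d: {06e006d, 91c2a8e, d1a9fe7, de9271e}.
Ancestors of 702613f: {702613f, 91c2a8e, f6a3aa5}.
Common ancestors: {91c2a8e}.
The only common ancestor is 91c2a8e, so it is the merge base.

91c2a8e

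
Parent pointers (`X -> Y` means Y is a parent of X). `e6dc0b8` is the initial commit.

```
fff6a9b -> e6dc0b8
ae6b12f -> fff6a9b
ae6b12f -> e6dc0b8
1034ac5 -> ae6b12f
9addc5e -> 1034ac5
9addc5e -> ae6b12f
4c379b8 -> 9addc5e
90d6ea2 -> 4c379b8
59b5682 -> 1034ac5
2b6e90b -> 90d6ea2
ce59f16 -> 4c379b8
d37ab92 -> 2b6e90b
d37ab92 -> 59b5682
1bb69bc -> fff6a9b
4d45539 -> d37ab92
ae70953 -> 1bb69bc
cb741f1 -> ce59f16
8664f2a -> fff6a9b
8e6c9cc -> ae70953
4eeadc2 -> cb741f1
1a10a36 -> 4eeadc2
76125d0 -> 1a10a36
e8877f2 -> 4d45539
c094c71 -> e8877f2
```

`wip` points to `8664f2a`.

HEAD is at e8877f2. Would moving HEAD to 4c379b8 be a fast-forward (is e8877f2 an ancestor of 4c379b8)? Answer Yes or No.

A fast-forward from e8877f2 to 4c379b8 is possible iff e8877f2 is an ancestor of 4c379b8.
Ancestors of 4c379b8: {1034ac5, 4c379b8, 9addc5e, ae6b12f, e6dc0b8, fff6a9b}.
e8877f2 is not among them, so fast-forward is not possible.

No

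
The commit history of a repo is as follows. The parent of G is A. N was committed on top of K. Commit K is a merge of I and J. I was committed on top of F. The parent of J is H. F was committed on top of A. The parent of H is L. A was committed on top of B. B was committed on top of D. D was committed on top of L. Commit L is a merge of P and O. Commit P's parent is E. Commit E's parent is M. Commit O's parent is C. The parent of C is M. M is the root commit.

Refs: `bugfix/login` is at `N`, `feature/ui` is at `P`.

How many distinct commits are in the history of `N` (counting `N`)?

Walking parent pointers from N: reachable set = {A, B, C, D, E, F, H, I, J, K, L, M, N, O, P}.
That is 15 commits.

15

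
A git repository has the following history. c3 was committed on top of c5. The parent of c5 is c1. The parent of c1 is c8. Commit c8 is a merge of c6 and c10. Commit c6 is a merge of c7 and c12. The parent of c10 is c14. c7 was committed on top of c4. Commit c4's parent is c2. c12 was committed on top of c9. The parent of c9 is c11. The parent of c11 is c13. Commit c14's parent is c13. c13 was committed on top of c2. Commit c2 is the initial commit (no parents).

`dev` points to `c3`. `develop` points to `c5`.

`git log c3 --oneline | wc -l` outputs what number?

Walking parent pointers from c3: reachable set = {c1, c10, c11, c12, c13, c14, c2, c3, c4, c5, c6, c7, c8, c9}.
That is 14 commits.

14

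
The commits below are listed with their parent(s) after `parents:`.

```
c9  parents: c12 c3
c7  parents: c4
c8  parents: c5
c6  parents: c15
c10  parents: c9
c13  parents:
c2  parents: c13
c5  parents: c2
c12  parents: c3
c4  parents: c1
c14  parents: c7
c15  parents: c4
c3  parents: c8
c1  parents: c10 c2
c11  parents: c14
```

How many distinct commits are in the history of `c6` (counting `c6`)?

Walking parent pointers from c6: reachable set = {c1, c10, c12, c13, c15, c2, c3, c4, c5, c6, c8, c9}.
That is 12 commits.

12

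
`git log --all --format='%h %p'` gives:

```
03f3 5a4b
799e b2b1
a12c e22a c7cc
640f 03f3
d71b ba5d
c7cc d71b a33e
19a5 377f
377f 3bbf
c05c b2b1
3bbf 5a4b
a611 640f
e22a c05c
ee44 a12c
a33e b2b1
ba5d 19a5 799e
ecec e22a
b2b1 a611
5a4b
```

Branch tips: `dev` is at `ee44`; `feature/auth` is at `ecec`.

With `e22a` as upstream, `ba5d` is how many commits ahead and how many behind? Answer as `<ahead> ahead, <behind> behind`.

5 ahead, 2 behind

Reachable from ba5d: {03f3, 19a5, 377f, 3bbf, 5a4b, 640f, 799e, a611, b2b1, ba5d}.
Reachable from e22a: {03f3, 5a4b, 640f, a611, b2b1, c05c, e22a}.
Only in ba5d's history (ahead): {19a5, 377f, 3bbf, 799e, ba5d} — 5.
Only in e22a's history (behind): {c05c, e22a} — 2.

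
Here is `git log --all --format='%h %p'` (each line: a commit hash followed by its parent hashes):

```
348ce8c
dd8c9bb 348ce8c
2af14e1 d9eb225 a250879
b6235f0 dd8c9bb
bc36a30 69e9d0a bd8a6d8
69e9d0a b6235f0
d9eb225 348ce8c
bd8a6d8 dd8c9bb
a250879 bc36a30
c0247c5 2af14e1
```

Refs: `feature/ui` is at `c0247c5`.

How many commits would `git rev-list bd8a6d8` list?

3

Walking parent pointers from bd8a6d8: reachable set = {348ce8c, bd8a6d8, dd8c9bb}.
That is 3 commits.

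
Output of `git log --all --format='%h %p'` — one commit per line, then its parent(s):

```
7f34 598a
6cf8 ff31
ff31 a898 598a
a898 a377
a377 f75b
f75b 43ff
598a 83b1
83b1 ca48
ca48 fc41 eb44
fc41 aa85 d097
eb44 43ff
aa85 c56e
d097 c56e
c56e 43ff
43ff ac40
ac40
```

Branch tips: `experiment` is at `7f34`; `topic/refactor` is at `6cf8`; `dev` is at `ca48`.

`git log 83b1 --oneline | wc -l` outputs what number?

9

Walking parent pointers from 83b1: reachable set = {43ff, 83b1, aa85, ac40, c56e, ca48, d097, eb44, fc41}.
That is 9 commits.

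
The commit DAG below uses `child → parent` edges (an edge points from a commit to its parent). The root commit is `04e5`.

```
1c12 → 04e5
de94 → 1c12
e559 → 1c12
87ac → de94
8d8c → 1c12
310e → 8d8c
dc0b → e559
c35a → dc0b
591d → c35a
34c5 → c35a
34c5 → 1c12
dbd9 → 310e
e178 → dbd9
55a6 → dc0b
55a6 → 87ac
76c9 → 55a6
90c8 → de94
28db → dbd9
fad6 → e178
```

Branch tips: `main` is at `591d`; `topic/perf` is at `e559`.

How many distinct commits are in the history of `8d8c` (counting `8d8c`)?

Walking parent pointers from 8d8c: reachable set = {04e5, 1c12, 8d8c}.
That is 3 commits.

3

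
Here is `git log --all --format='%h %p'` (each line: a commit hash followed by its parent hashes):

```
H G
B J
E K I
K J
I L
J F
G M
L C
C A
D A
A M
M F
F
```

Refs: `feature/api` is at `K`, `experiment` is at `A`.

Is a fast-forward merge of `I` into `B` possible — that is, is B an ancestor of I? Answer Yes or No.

No

A fast-forward from B to I is possible iff B is an ancestor of I.
Ancestors of I: {A, C, F, I, L, M}.
B is not among them, so fast-forward is not possible.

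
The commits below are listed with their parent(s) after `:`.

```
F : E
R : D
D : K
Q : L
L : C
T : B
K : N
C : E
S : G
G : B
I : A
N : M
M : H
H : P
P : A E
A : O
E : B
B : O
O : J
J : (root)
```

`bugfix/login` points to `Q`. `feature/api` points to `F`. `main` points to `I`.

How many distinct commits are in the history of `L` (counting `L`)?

6

Walking parent pointers from L: reachable set = {B, C, E, J, L, O}.
That is 6 commits.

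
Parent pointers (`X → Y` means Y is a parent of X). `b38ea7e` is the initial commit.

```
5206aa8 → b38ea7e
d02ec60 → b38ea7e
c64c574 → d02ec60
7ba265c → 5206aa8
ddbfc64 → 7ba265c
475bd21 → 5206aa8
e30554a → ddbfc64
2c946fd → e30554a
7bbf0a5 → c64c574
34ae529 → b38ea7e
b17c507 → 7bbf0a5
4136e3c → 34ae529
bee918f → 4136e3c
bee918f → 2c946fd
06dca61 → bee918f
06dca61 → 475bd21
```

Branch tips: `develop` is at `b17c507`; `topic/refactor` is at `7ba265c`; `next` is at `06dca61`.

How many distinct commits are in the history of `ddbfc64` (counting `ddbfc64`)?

Walking parent pointers from ddbfc64: reachable set = {5206aa8, 7ba265c, b38ea7e, ddbfc64}.
That is 4 commits.

4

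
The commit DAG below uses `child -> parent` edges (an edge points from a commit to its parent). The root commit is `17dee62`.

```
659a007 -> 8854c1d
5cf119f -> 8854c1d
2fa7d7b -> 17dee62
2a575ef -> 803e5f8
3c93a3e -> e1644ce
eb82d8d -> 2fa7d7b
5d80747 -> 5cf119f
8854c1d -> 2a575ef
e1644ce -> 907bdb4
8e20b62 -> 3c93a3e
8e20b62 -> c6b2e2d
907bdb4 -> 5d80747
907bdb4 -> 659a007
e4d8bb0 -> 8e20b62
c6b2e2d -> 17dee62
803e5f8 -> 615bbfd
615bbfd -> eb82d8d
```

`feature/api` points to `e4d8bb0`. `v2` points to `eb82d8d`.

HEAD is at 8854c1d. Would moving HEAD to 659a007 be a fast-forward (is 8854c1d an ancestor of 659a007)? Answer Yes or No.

A fast-forward from 8854c1d to 659a007 is possible iff 8854c1d is an ancestor of 659a007.
Ancestors of 659a007: {17dee62, 2a575ef, 2fa7d7b, 615bbfd, 659a007, 803e5f8, 8854c1d, eb82d8d}.
8854c1d is among them, so fast-forward is possible.

Yes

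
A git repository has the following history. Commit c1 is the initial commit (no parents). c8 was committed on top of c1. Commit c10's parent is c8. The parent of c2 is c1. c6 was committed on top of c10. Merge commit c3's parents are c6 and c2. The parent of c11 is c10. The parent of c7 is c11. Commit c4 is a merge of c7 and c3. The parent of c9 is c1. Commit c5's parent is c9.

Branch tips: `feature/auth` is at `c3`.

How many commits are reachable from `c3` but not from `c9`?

5

Reachable from c3: {c1, c10, c2, c3, c6, c8}.
Reachable from c9: {c1, c9}.
In c3's history but not c9's: {c10, c2, c3, c6, c8} — 5 commits.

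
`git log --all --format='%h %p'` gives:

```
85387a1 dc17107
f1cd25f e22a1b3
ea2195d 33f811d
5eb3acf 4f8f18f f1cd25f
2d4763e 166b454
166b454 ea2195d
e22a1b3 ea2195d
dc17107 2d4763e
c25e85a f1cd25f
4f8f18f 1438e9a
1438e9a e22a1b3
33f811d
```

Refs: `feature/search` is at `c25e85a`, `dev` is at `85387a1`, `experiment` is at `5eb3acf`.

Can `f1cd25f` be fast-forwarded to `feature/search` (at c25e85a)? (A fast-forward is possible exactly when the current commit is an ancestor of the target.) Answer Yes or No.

A fast-forward from f1cd25f to c25e85a is possible iff f1cd25f is an ancestor of c25e85a.
Ancestors of c25e85a: {33f811d, c25e85a, e22a1b3, ea2195d, f1cd25f}.
f1cd25f is among them, so fast-forward is possible.

Yes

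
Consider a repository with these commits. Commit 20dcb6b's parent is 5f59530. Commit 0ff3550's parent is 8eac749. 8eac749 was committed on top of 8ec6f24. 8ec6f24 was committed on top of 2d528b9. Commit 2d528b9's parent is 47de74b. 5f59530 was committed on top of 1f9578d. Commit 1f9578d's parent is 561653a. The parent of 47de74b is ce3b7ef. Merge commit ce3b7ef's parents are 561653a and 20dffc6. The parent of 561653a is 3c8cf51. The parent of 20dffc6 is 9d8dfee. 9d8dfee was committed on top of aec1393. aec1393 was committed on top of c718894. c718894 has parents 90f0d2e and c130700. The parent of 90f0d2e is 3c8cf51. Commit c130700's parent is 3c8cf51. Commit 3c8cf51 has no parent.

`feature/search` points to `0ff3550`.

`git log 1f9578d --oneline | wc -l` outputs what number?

3

Walking parent pointers from 1f9578d: reachable set = {1f9578d, 3c8cf51, 561653a}.
That is 3 commits.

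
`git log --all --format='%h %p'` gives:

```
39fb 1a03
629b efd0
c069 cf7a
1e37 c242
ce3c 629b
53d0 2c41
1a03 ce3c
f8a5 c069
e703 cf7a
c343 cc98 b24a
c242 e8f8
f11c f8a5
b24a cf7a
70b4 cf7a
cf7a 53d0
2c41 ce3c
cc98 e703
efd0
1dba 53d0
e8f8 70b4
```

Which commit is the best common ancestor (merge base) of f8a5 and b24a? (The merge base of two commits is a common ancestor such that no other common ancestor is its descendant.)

cf7a

Ancestors of f8a5: {2c41, 53d0, 629b, c069, ce3c, cf7a, efd0, f8a5}.
Ancestors of b24a: {2c41, 53d0, 629b, b24a, ce3c, cf7a, efd0}.
Common ancestors: {2c41, 53d0, 629b, ce3c, cf7a, efd0}.
Among these, cf7a is not an ancestor of any other common ancestor — it is the merge base.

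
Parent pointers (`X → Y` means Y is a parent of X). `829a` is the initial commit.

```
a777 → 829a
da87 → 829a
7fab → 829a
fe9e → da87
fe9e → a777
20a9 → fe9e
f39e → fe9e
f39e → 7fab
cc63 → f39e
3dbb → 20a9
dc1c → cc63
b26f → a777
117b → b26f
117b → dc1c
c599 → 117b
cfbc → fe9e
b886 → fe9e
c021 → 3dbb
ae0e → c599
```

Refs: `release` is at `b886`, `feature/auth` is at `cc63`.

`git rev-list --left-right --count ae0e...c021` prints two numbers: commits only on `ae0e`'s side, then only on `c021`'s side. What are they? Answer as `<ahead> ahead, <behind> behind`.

Reachable from ae0e: {117b, 7fab, 829a, a777, ae0e, b26f, c599, cc63, da87, dc1c, f39e, fe9e}.
Reachable from c021: {20a9, 3dbb, 829a, a777, c021, da87, fe9e}.
Only in ae0e's history (ahead): {117b, 7fab, ae0e, b26f, c599, cc63, dc1c, f39e} — 8.
Only in c021's history (behind): {20a9, 3dbb, c021} — 3.

8 ahead, 3 behind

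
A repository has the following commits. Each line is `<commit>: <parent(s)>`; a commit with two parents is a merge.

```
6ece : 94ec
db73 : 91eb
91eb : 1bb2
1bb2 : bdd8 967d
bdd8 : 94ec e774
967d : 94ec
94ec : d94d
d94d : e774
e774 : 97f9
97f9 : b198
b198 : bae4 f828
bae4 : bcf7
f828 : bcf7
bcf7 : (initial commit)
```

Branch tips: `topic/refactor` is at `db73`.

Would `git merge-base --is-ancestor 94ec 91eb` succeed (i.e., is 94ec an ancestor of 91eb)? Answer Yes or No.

Yes

Ancestors of 91eb (commits reachable by following parents): {1bb2, 91eb, 94ec, 967d, 97f9, b198, bae4, bcf7, bdd8, d94d, e774, f828}.
94ec is in that set, so it is an ancestor of 91eb.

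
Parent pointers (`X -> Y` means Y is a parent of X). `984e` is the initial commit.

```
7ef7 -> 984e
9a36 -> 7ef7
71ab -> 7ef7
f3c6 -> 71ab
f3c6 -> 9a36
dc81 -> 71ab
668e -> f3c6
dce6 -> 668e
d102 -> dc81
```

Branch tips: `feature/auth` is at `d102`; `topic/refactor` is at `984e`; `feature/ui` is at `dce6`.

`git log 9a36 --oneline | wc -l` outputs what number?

3

Walking parent pointers from 9a36: reachable set = {7ef7, 984e, 9a36}.
That is 3 commits.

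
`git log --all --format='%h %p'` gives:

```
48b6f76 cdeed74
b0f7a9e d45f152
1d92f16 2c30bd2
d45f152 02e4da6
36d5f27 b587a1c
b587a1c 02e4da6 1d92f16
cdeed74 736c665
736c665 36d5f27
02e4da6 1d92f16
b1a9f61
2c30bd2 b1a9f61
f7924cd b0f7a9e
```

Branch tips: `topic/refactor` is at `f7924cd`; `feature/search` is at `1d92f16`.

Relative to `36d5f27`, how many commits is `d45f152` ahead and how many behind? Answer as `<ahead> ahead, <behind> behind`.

Reachable from d45f152: {02e4da6, 1d92f16, 2c30bd2, b1a9f61, d45f152}.
Reachable from 36d5f27: {02e4da6, 1d92f16, 2c30bd2, 36d5f27, b1a9f61, b587a1c}.
Only in d45f152's history (ahead): {d45f152} — 1.
Only in 36d5f27's history (behind): {36d5f27, b587a1c} — 2.

1 ahead, 2 behind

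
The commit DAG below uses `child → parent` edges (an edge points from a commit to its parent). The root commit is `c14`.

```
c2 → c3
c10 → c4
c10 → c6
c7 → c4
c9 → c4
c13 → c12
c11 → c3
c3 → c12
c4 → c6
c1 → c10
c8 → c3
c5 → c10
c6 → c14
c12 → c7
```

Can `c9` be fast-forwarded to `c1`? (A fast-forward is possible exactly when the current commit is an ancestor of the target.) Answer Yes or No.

A fast-forward from c9 to c1 is possible iff c9 is an ancestor of c1.
Ancestors of c1: {c1, c10, c14, c4, c6}.
c9 is not among them, so fast-forward is not possible.

No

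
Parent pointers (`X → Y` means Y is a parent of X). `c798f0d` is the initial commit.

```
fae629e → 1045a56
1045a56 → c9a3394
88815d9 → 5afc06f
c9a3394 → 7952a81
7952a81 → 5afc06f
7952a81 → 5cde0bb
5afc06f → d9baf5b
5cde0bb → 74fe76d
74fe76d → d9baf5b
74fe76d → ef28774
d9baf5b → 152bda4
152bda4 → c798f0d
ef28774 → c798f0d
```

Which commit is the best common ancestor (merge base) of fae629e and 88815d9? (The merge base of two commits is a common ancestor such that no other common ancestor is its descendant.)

Ancestors of fae629e: {1045a56, 152bda4, 5afc06f, 5cde0bb, 74fe76d, 7952a81, c798f0d, c9a3394, d9baf5b, ef28774, fae629e}.
Ancestors of 88815d9: {152bda4, 5afc06f, 88815d9, c798f0d, d9baf5b}.
Common ancestors: {152bda4, 5afc06f, c798f0d, d9baf5b}.
Among these, 5afc06f is not an ancestor of any other common ancestor — it is the merge base.

5afc06f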